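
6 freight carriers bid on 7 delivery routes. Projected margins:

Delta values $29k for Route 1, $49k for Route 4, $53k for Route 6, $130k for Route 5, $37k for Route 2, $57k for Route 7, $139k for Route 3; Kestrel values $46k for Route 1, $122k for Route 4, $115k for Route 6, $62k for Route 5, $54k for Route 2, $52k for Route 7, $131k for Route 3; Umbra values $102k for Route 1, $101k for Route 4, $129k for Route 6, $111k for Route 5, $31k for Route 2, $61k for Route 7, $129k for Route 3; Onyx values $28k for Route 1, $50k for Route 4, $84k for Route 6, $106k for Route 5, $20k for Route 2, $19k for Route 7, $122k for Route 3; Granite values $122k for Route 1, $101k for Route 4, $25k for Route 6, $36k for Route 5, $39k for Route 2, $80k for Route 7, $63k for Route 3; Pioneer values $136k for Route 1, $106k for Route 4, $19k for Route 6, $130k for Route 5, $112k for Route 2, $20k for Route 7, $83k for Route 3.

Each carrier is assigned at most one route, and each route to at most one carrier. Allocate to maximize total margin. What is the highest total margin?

Maximum total: $737k

Treat this as an assignment problem: match each carrier to one route.
Optimal: Delta→Route 5 ($130k), Kestrel→Route 4 ($122k), Umbra→Route 6 ($129k), Onyx→Route 3 ($122k), Granite→Route 1 ($122k), Pioneer→Route 2 ($112k) — total 130+122+129+122+122+112 = $737k.
Row-greedy (each carrier in turn takes its best remaining route) gives $730k, worse by 7.
Next-best assignment: Delta→Route 3, Kestrel→Route 4, Umbra→Route 6, Onyx→Route 5, Granite→Route 1, Pioneer→Route 2 = $730k.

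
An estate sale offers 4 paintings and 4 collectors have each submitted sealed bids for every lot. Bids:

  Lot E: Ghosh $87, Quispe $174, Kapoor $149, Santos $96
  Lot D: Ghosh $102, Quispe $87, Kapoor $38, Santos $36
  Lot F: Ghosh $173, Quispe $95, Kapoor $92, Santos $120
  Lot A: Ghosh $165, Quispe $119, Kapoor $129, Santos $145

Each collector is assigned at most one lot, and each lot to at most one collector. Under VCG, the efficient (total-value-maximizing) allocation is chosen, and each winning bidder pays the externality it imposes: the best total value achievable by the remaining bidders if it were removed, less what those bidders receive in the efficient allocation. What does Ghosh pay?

Ghosh pays $42.

Efficient allocation: Ghosh→Lot F ($173), Quispe→Lot D ($87), Kapoor→Lot E ($149), Santos→Lot A ($145); total welfare W = $554.
Ghosh receives Lot F at value $173, so the others get W − 173 = $381.
Without Ghosh: best allocation of the remaining 3 bidders over all 4 lots is Quispe→Lot E ($174), Kapoor→Lot A ($129), Santos→Lot F ($120), total $423.
VCG payment = (others' best without Ghosh) − (others' welfare with Ghosh) = 423 − 381 = $42.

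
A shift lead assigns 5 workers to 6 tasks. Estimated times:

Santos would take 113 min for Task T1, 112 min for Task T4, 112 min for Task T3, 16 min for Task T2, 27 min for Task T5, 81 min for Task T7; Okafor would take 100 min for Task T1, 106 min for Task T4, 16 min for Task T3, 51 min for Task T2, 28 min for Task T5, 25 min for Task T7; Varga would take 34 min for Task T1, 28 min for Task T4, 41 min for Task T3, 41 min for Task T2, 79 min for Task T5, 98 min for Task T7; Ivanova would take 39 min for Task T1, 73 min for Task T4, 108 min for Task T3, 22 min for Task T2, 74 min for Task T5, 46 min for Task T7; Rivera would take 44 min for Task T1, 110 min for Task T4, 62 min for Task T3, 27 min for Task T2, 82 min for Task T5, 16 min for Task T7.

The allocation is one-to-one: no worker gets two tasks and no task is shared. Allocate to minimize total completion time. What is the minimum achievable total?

Optimal: Santos→Task T5 (27 min), Okafor→Task T3 (16 min), Varga→Task T4 (28 min), Ivanova→Task T2 (22 min), Rivera→Task T7 (16 min) — total 27+16+28+22+16 = 109 min.
Next-best assignment: Santos→Task T2, Okafor→Task T3, Varga→Task T4, Ivanova→Task T1, Rivera→Task T7 = 115 min.
Checked against all permutations: 109 min is optimal.

Minimum total: 109 min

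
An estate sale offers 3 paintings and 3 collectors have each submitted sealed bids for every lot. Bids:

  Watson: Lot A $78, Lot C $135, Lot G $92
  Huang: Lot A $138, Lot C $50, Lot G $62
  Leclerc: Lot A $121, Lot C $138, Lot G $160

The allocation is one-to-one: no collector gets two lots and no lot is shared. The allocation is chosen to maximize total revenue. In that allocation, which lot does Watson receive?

Watson receives Lot C.

Treat this as an assignment problem: match each collector to one lot.
Optimal: Watson→Lot C ($135), Huang→Lot A ($138), Leclerc→Lot G ($160) — total 135+138+160 = $433.
Column-greedy (each lot in turn goes to its best remaining collector) gives $368, worse by 65.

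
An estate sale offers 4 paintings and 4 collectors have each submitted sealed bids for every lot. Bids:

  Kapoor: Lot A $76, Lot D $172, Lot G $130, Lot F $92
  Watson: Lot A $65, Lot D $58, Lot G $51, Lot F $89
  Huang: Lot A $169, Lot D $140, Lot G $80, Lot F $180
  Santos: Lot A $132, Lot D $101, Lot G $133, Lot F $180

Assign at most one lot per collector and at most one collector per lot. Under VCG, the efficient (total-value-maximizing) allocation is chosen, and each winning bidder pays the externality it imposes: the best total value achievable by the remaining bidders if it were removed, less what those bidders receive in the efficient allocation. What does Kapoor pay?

Kapoor pays $7.

Efficient allocation: Kapoor→Lot D ($172), Watson→Lot G ($51), Huang→Lot A ($169), Santos→Lot F ($180); total welfare W = $572.
Kapoor receives Lot D at value $172, so the others get W − 172 = $400.
Without Kapoor: best allocation of the remaining 3 bidders over all 4 lots is Watson→Lot D ($58), Huang→Lot A ($169), Santos→Lot F ($180), total $407.
VCG payment = (others' best without Kapoor) − (others' welfare with Kapoor) = 407 − 400 = $7.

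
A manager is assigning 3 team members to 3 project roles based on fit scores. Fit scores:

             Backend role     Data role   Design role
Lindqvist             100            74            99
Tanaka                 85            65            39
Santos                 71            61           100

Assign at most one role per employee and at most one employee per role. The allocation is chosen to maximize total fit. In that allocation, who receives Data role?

Optimal: Lindqvist→Backend role (100 pts), Tanaka→Data role (65 pts), Santos→Design role (100 pts) — total 100+65+100 = 265 pts.
Next-best assignment: Lindqvist→Data role, Tanaka→Backend role, Santos→Design role = 259 pts.
Tanaka's own top role is Backend role (85 pts), but forcing Tanaka→Backend role and reassigning the rest optimally gives only 259 pts — worse by 6.

Tanaka receives Data role.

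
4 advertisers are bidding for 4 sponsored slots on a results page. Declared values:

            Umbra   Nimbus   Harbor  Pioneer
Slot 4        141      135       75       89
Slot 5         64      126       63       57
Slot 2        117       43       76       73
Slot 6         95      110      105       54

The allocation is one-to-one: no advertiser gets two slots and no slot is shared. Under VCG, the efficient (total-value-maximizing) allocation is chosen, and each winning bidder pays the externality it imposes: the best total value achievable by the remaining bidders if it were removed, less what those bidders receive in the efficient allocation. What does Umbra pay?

Efficient allocation: Umbra→Slot 4 ($141), Nimbus→Slot 5 ($126), Harbor→Slot 6 ($105), Pioneer→Slot 2 ($73); total welfare W = $445.
Umbra receives Slot 4 at value $141, so the others get W − 141 = $304.
Without Umbra: best allocation of the remaining 3 bidders over all 4 slots is Nimbus→Slot 5 ($126), Harbor→Slot 6 ($105), Pioneer→Slot 4 ($89), total $320.
VCG payment = (others' best without Umbra) − (others' welfare with Umbra) = 320 − 304 = $16.

Umbra pays $16.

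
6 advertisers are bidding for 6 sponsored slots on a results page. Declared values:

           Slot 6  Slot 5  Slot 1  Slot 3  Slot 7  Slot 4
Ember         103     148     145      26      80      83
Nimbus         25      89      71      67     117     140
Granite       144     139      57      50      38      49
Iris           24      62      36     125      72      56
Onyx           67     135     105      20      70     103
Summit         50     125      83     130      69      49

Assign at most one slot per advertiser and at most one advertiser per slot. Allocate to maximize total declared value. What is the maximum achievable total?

Maximum total: $766

Optimal: Ember→Slot 1 ($145), Nimbus→Slot 4 ($140), Granite→Slot 6 ($144), Iris→Slot 7 ($72), Onyx→Slot 5 ($135), Summit→Slot 3 ($130) — total 145+140+144+72+135+130 = $766.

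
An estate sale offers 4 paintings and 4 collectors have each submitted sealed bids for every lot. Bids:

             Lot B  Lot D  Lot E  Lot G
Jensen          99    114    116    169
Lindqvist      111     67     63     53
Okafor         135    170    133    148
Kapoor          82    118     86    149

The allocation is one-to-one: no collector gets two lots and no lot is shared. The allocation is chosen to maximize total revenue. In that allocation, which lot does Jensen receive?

Jensen receives Lot E.

Optimal: Jensen→Lot E ($116), Lindqvist→Lot B ($111), Okafor→Lot D ($170), Kapoor→Lot G ($149) — total 116+111+170+149 = $546.
Row-greedy (each collector in turn takes its best remaining lot) gives $536, worse by 10.
No other one-to-one assignment exceeds $546.
Jensen's own top lot is Lot G ($169), but forcing Jensen→Lot G and reassigning the rest optimally gives only $536 — worse by 10.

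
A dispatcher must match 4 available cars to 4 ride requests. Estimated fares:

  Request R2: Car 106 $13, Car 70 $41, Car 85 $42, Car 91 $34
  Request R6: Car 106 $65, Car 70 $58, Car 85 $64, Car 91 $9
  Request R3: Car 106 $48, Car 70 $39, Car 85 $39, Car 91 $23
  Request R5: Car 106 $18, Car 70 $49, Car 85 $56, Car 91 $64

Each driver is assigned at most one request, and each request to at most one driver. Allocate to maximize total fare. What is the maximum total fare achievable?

Max total: $217

Optimal: Car 106→Request R3 ($48), Car 70→Request R2 ($41), Car 85→Request R6 ($64), Car 91→Request R5 ($64) — total 48+41+64+64 = $217.
Row-greedy (each driver in turn takes its best remaining request) gives $179, worse by 38.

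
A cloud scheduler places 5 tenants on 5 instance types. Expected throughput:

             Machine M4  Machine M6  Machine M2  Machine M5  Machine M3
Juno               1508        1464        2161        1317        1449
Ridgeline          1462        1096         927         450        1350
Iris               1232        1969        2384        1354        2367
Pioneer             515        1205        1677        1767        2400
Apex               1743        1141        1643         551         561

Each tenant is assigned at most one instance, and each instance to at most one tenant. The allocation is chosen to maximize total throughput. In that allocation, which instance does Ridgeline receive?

This is the linear assignment problem.
Optimal: Juno→Machine M2 (2161 ops/s), Ridgeline→Machine M6 (1096 ops/s), Iris→Machine M3 (2367 ops/s), Pioneer→Machine M5 (1767 ops/s), Apex→Machine M4 (1743 ops/s) — total 2161+1096+2367+1767+1743 = 9134 ops/s.
Next-best assignment: Juno→Machine M2, Ridgeline→Machine M3, Iris→Machine M6, Pioneer→Machine M5, Apex→Machine M4 = 8990 ops/s.
Ridgeline's own top instance is Machine M4 (1462 ops/s), but forcing Ridgeline→Machine M4 and reassigning the rest optimally gives only 8898 ops/s — worse by 236.

Ridgeline receives Machine M6.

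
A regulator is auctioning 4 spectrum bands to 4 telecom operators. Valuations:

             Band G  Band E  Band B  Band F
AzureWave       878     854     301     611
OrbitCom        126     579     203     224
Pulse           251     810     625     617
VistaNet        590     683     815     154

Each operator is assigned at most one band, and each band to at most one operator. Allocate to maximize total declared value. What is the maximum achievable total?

Maximum total: $2889M

This is the linear assignment problem.
Optimal: AzureWave→Band G ($878M), OrbitCom→Band E ($579M), Pulse→Band F ($617M), VistaNet→Band B ($815M) — total 878+579+617+815 = $2889M.
Column-greedy (each band in turn goes to its best remaining operator) gives $2727M, worse by 162.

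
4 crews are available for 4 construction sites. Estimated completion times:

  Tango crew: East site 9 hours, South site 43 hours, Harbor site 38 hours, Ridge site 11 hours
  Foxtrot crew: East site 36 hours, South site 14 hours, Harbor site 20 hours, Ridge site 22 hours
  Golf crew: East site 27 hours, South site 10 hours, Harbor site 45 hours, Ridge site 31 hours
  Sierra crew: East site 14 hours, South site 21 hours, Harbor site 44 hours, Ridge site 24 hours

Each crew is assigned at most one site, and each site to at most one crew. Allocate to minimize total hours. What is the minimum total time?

Optimal: Tango crew→Ridge site (11 hours), Foxtrot crew→Harbor site (20 hours), Golf crew→South site (10 hours), Sierra crew→East site (14 hours) — total 11+20+10+14 = 55 hours.
Min-entry greedy (repeatedly take the single cheapest remaining cell) gives 63 hours, worse by 8.
No other one-to-one assignment undercuts 55 hours.

Min total: 55 hours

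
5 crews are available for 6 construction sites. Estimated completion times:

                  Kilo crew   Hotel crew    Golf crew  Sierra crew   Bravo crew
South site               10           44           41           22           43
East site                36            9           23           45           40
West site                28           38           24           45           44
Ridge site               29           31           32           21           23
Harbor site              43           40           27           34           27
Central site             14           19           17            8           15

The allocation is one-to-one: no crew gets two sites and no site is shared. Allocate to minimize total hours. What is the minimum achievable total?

Min total: 74 hours

Treat this as an assignment problem: match each crew to one site.
Optimal: Kilo crew→South site (10 hours), Hotel crew→East site (9 hours), Golf crew→West site (24 hours), Sierra crew→Central site (8 hours), Bravo crew→Ridge site (23 hours) — total 10+9+24+8+23 = 74 hours.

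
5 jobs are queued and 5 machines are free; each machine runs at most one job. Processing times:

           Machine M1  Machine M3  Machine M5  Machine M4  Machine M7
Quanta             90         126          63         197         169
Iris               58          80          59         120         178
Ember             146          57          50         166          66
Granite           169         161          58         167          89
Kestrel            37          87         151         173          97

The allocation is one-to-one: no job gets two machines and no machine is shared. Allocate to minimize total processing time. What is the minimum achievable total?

Optimal: Quanta→Machine M5 (63 min), Iris→Machine M4 (120 min), Ember→Machine M3 (57 min), Granite→Machine M7 (89 min), Kestrel→Machine M1 (37 min) — total 63+120+57+89+37 = 366 min.
Swapping Iris↔Quanta (Iris→Machine M5 59 min, Quanta→Machine M4 197 min) adds 73.
Every other assignment is strictly worse.

Min total: 366 min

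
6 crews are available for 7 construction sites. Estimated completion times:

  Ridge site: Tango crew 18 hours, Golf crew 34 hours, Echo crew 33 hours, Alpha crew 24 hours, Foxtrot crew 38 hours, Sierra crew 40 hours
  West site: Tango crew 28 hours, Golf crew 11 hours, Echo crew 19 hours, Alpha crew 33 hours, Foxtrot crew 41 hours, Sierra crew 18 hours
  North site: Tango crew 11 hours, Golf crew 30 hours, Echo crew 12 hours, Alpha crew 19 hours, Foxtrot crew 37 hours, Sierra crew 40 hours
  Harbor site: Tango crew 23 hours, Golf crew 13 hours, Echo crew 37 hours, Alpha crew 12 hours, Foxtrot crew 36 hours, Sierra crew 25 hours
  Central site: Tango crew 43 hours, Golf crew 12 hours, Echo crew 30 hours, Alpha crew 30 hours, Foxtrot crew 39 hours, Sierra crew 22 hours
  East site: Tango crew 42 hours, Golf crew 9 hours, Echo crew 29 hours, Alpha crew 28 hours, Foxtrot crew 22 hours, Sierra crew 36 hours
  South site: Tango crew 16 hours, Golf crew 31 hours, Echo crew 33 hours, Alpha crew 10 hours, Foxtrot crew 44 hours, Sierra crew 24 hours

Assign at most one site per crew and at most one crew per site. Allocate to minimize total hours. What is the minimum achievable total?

Optimal: Tango crew→Ridge site (18 hours), Golf crew→Central site (12 hours), Echo crew→North site (12 hours), Alpha crew→South site (10 hours), Foxtrot crew→East site (22 hours), Sierra crew→West site (18 hours) — total 18+12+12+10+22+18 = 92 hours.
Column-greedy (each site in turn goes to its cheapest remaining crew) gives 97 hours, worse by 5.
No other one-to-one assignment undercuts 92 hours.

Min total: 92 hours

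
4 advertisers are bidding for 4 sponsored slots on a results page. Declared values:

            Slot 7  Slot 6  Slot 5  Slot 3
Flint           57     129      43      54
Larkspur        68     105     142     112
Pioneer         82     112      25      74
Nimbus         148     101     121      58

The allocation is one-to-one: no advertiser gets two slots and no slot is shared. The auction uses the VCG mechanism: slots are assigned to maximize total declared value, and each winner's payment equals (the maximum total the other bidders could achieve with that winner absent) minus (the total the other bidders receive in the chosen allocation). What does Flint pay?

Efficient allocation: Flint→Slot 6 ($129), Larkspur→Slot 5 ($142), Pioneer→Slot 3 ($74), Nimbus→Slot 7 ($148); total welfare W = $493.
Flint receives Slot 6 at value $129, so the others get W − 129 = $364.
Without Flint: best allocation of the remaining 3 bidders over all 4 slots is Larkspur→Slot 5 ($142), Pioneer→Slot 6 ($112), Nimbus→Slot 7 ($148), total $402.
VCG payment = (others' best without Flint) − (others' welfare with Flint) = 402 − 364 = $38.

Flint pays $38.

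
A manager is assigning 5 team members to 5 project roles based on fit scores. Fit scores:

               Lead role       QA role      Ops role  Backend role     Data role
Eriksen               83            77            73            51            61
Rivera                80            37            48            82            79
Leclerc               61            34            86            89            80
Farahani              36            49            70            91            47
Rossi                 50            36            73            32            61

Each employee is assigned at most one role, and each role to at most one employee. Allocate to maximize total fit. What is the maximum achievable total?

Maximum total: 401 pts

This is the linear assignment problem.
Optimal: Eriksen→QA role (77 pts), Rivera→Lead role (80 pts), Leclerc→Data role (80 pts), Farahani→Backend role (91 pts), Rossi→Ops role (73 pts) — total 77+80+80+91+73 = 401 pts.
No other one-to-one assignment exceeds 401 pts.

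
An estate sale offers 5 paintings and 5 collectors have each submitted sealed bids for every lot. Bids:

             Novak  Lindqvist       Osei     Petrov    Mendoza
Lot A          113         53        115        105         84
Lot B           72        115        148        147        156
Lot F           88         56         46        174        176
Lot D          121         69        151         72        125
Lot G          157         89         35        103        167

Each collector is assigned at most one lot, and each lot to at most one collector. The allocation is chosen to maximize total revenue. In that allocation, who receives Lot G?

Mendoza receives Lot G.

Optimal: Novak→Lot A ($113), Lindqvist→Lot B ($115), Osei→Lot D ($151), Petrov→Lot F ($174), Mendoza→Lot G ($167) — total 113+115+151+174+167 = $720.
Column-greedy (each lot in turn goes to its best remaining collector) gives $655, worse by 65.
No other one-to-one assignment exceeds $720.
Mendoza's own top lot is Lot F ($176), but forcing Mendoza→Lot F and reassigning the rest optimally gives only $704 — worse by 16.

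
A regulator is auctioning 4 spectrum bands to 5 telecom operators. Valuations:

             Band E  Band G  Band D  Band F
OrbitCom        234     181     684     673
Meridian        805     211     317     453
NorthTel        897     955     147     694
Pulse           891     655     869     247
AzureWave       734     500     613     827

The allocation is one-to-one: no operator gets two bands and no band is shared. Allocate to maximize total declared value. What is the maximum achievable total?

Treat this as an assignment problem: match each operator to one band.
Optimal: Meridian→Band E ($805M), NorthTel→Band G ($955M), Pulse→Band D ($869M), AzureWave→Band F ($827M) — total 805+955+869+827 = $3456M.
Column-greedy (each band in turn goes to its best remaining operator) gives $3063M, worse by 393.
Next-best assignment: Pulse→Band E, NorthTel→Band G, OrbitCom→Band D, AzureWave→Band F = $3357M.

Maximum total: $3456M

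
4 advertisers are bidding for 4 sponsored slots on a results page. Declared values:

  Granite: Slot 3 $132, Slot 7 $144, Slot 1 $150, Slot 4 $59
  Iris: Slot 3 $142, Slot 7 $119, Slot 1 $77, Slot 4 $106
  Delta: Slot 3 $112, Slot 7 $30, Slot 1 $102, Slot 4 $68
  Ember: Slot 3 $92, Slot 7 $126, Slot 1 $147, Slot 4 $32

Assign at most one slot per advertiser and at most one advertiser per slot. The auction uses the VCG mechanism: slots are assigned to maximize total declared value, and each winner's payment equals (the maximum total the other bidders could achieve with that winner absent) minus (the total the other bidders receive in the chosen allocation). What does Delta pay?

Efficient allocation: Granite→Slot 7 ($144), Iris→Slot 4 ($106), Delta→Slot 3 ($112), Ember→Slot 1 ($147); total welfare W = $509.
Delta receives Slot 3 at value $112, so the others get W − 112 = $397.
Without Delta: best allocation of the remaining 3 bidders over all 4 slots is Granite→Slot 7 ($144), Iris→Slot 3 ($142), Ember→Slot 1 ($147), total $433.
VCG payment = (others' best without Delta) − (others' welfare with Delta) = 433 − 397 = $36.

Delta pays $36.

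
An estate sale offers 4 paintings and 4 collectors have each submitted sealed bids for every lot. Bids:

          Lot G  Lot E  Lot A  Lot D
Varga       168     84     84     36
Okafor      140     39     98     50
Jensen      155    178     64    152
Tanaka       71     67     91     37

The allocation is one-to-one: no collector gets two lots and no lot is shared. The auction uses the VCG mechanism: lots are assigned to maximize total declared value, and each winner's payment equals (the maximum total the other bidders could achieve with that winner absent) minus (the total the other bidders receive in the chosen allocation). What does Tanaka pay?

Tanaka pays $48.

Efficient allocation: Varga→Lot G ($168), Okafor→Lot D ($50), Jensen→Lot E ($178), Tanaka→Lot A ($91); total welfare W = $487.
Tanaka receives Lot A at value $91, so the others get W − 91 = $396.
Without Tanaka: best allocation of the remaining 3 bidders over all 4 lots is Varga→Lot G ($168), Okafor→Lot A ($98), Jensen→Lot E ($178), total $444.
VCG payment = (others' best without Tanaka) − (others' welfare with Tanaka) = 444 − 396 = $48.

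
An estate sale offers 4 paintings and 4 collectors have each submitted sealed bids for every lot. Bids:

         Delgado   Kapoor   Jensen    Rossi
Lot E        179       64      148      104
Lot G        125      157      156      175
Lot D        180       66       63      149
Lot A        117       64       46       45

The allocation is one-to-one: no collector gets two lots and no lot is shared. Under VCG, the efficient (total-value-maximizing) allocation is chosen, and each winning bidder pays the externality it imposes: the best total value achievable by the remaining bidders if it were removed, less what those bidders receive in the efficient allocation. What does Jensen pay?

Jensen pays $62.

Efficient allocation: Delgado→Lot A ($117), Kapoor→Lot G ($157), Jensen→Lot E ($148), Rossi→Lot D ($149); total welfare W = $571.
Jensen receives Lot E at value $148, so the others get W − 148 = $423.
Without Jensen: best allocation of the remaining 3 bidders over all 4 lots is Delgado→Lot E ($179), Kapoor→Lot G ($157), Rossi→Lot D ($149), total $485.
VCG payment = (others' best without Jensen) − (others' welfare with Jensen) = 485 − 423 = $62.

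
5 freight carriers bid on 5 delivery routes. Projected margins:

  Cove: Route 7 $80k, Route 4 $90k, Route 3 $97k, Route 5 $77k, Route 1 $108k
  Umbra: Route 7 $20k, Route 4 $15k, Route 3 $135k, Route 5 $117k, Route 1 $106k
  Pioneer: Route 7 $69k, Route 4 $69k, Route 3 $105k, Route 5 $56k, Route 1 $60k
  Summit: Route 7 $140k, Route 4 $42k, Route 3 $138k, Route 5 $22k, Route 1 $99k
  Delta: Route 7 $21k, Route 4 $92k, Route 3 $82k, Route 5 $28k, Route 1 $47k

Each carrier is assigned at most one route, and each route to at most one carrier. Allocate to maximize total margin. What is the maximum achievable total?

Treat this as an assignment problem: match each carrier to one route.
Optimal: Cove→Route 1 ($108k), Umbra→Route 5 ($117k), Pioneer→Route 3 ($105k), Summit→Route 7 ($140k), Delta→Route 4 ($92k) — total 108+117+105+140+92 = $562k.
Row-greedy (each carrier in turn takes its best remaining route) gives $382k, worse by 180.

Maximum total: $562k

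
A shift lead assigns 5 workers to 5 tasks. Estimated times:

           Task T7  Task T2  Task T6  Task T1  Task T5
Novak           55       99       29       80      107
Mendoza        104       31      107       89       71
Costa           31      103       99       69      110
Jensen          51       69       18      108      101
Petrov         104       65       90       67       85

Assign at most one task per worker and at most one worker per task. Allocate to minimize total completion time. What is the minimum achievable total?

This is the linear assignment problem.
Optimal: Novak→Task T1 (80 min), Mendoza→Task T2 (31 min), Costa→Task T7 (31 min), Jensen→Task T6 (18 min), Petrov→Task T5 (85 min) — total 80+31+31+18+85 = 245 min.
Min-entry greedy (repeatedly take the single cheapest remaining cell) gives 254 min, worse by 9.

Minimum total: 245 min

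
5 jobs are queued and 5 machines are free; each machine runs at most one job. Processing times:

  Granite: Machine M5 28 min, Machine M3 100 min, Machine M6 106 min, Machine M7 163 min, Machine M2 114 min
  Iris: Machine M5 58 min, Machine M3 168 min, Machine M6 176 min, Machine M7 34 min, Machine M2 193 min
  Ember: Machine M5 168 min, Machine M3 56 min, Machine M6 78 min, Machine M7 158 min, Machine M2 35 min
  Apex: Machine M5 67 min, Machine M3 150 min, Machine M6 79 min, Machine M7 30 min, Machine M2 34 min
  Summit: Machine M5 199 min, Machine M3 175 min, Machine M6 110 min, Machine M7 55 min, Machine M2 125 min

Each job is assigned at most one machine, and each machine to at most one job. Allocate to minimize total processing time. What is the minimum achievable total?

This is a one-to-one assignment (minimum-cost bipartite matching).
Optimal: Granite→Machine M5 (28 min), Iris→Machine M7 (34 min), Ember→Machine M3 (56 min), Apex→Machine M2 (34 min), Summit→Machine M6 (110 min) — total 28+34+56+34+110 = 262 min.
Min-entry greedy (repeatedly take the single cheapest remaining cell) gives 371 min, worse by 109.
Next-best assignment: Granite→Machine M6, Iris→Machine M5, Ember→Machine M3, Apex→Machine M2, Summit→Machine M7 = 309 min.
Swapping Apex↔Ember (Apex→Machine M3 150 min, Ember→Machine M2 35 min) adds 95.

Minimum total: 262 min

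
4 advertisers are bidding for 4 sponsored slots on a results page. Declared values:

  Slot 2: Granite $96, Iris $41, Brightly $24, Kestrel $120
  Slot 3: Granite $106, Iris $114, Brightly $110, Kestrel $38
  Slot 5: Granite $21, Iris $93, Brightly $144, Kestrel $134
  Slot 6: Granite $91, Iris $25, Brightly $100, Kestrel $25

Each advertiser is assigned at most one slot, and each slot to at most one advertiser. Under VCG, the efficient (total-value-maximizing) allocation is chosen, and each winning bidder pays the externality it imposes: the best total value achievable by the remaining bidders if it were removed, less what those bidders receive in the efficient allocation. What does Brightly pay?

Efficient allocation: Granite→Slot 6 ($91), Iris→Slot 3 ($114), Brightly→Slot 5 ($144), Kestrel→Slot 2 ($120); total welfare W = $469.
Brightly receives Slot 5 at value $144, so the others get W − 144 = $325.
Without Brightly: best allocation of the remaining 3 bidders over all 4 slots is Granite→Slot 2 ($96), Iris→Slot 3 ($114), Kestrel→Slot 5 ($134), total $344.
VCG payment = (others' best without Brightly) − (others' welfare with Brightly) = 344 − 325 = $19.

Brightly pays $19.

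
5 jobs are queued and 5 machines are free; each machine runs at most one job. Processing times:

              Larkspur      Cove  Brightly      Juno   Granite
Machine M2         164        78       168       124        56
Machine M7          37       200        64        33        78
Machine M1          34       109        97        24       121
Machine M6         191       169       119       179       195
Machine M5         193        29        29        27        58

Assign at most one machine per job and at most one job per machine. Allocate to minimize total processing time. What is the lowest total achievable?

Optimal: Larkspur→Machine M7 (37 min), Cove→Machine M5 (29 min), Brightly→Machine M6 (119 min), Juno→Machine M1 (24 min), Granite→Machine M2 (56 min) — total 37+29+119+24+56 = 265 min.
Column-greedy (each machine in turn goes to its cheapest remaining job) gives 271 min, worse by 6.
Next-best assignment: Larkspur→Machine M1, Cove→Machine M5, Brightly→Machine M6, Juno→Machine M7, Granite→Machine M2 = 271 min.
Swapping Granite↔Cove (Granite→Machine M5 58 min, Cove→Machine M2 78 min) adds 51.

Min total: 265 min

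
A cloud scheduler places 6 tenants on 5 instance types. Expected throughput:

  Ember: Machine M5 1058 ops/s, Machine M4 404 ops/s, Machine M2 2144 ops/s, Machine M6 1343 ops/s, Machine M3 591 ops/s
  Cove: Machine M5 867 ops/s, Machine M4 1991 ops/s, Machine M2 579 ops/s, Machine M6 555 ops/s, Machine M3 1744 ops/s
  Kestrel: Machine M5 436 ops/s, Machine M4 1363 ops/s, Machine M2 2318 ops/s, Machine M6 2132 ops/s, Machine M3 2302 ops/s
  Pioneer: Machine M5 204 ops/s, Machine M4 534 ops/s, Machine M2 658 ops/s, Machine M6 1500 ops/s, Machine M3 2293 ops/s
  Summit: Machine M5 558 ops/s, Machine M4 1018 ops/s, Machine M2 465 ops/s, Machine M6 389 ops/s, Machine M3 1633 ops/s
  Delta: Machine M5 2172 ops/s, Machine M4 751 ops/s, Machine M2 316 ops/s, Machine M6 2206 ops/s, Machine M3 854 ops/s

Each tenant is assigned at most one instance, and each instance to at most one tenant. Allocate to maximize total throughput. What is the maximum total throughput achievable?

Optimal: Delta→Machine M5 (2172 ops/s), Cove→Machine M4 (1991 ops/s), Ember→Machine M2 (2144 ops/s), Kestrel→Machine M6 (2132 ops/s), Pioneer→Machine M3 (2293 ops/s) — total 2172+1991+2144+2132+2293 = 10732 ops/s.
Max-entry greedy (repeatedly take the single best remaining cell) gives 9866 ops/s, worse by 866.
No other one-to-one assignment exceeds 10732 ops/s.

Max total: 10732 ops/s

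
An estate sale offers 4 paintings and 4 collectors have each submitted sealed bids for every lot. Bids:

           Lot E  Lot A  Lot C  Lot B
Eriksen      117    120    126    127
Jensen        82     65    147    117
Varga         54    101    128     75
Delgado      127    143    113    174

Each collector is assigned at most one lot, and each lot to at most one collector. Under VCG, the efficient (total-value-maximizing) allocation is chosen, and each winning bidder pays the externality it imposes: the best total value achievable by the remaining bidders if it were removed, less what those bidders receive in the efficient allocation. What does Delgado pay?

Efficient allocation: Eriksen→Lot E ($117), Jensen→Lot C ($147), Varga→Lot A ($101), Delgado→Lot B ($174); total welfare W = $539.
Delgado receives Lot B at value $174, so the others get W − 174 = $365.
Without Delgado: best allocation of the remaining 3 bidders over all 4 lots is Eriksen→Lot B ($127), Jensen→Lot C ($147), Varga→Lot A ($101), total $375.
VCG payment = (others' best without Delgado) − (others' welfare with Delgado) = 375 − 365 = $10.

Delgado pays $10.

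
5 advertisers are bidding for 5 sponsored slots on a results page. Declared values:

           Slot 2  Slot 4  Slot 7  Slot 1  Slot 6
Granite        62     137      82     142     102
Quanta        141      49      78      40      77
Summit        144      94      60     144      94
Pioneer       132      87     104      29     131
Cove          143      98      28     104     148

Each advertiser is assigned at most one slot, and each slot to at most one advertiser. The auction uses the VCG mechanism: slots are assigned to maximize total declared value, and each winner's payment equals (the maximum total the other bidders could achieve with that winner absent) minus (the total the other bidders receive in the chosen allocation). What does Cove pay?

Cove pays $27.

Efficient allocation: Granite→Slot 4 ($137), Quanta→Slot 2 ($141), Summit→Slot 1 ($144), Pioneer→Slot 7 ($104), Cove→Slot 6 ($148); total welfare W = $674.
Cove receives Slot 6 at value $148, so the others get W − 148 = $526.
Without Cove: best allocation of the remaining 4 bidders over all 5 slots is Granite→Slot 4 ($137), Quanta→Slot 2 ($141), Summit→Slot 1 ($144), Pioneer→Slot 6 ($131), total $553.
VCG payment = (others' best without Cove) − (others' welfare with Cove) = 553 − 526 = $27.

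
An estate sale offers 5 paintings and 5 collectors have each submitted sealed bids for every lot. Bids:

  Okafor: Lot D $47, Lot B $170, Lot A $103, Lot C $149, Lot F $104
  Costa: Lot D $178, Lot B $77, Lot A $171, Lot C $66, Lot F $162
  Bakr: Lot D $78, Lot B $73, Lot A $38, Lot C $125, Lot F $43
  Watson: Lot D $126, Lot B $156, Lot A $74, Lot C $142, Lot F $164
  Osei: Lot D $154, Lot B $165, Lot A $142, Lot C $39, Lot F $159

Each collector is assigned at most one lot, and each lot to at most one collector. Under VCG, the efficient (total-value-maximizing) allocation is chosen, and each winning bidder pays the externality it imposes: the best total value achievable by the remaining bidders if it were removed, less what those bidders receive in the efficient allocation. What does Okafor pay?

Efficient allocation: Okafor→Lot B ($170), Costa→Lot A ($171), Bakr→Lot C ($125), Watson→Lot F ($164), Osei→Lot D ($154); total welfare W = $784.
Okafor receives Lot B at value $170, so the others get W − 170 = $614.
Without Okafor: best allocation of the remaining 4 bidders over all 5 lots is Costa→Lot D ($178), Bakr→Lot C ($125), Watson→Lot F ($164), Osei→Lot B ($165), total $632.
VCG payment = (others' best without Okafor) − (others' welfare with Okafor) = 632 − 614 = $18.

Okafor pays $18.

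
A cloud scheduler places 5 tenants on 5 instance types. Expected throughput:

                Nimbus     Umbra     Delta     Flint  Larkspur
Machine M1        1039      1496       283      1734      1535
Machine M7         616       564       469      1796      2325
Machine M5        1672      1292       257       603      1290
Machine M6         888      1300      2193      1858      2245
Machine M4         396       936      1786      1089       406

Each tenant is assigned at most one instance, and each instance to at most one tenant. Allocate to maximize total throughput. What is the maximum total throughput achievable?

Maximum total: 9137 ops/s

This is the linear assignment problem.
Optimal: Nimbus→Machine M5 (1672 ops/s), Umbra→Machine M1 (1496 ops/s), Delta→Machine M4 (1786 ops/s), Flint→Machine M6 (1858 ops/s), Larkspur→Machine M7 (2325 ops/s) — total 1672+1496+1786+1858+2325 = 9137 ops/s.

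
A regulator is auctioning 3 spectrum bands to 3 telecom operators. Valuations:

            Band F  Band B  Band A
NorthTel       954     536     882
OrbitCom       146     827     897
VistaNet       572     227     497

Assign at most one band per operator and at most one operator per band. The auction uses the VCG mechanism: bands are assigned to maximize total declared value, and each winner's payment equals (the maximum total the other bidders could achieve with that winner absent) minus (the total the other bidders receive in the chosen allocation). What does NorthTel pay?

Efficient allocation: NorthTel→Band A ($882M), OrbitCom→Band B ($827M), VistaNet→Band F ($572M); total welfare W = $2281M.
NorthTel receives Band A at value $882M, so the others get W − 882 = $1399M.
Without NorthTel: best allocation of the remaining 2 bidders over all 3 bands is OrbitCom→Band A ($897M), VistaNet→Band F ($572M), total $1469M.
VCG payment = (others' best without NorthTel) − (others' welfare with NorthTel) = 1469 − 1399 = $70M.

NorthTel pays $70M.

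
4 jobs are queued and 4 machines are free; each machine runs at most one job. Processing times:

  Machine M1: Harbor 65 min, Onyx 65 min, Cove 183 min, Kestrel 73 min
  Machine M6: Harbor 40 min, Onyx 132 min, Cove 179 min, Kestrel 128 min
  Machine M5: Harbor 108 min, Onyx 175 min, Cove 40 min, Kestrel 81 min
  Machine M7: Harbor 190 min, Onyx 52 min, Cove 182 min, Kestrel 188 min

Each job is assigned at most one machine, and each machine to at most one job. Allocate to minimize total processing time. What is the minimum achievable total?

Optimal: Harbor→Machine M6 (40 min), Onyx→Machine M7 (52 min), Cove→Machine M5 (40 min), Kestrel→Machine M1 (73 min) — total 40+52+40+73 = 205 min.
Column-greedy (each machine in turn goes to its cheapest remaining job) gives 285 min, worse by 80.
Swapping Kestrel↔Cove (Kestrel→Machine M5 81 min, Cove→Machine M1 183 min) adds 151.
Checked against all permutations: 205 min is optimal.

Min total: 205 min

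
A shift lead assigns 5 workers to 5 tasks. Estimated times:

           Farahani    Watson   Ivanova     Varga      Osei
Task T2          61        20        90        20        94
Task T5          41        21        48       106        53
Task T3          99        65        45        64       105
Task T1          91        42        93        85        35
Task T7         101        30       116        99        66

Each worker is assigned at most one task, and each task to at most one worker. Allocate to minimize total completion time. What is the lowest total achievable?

Optimal: Farahani→Task T5 (41 min), Watson→Task T7 (30 min), Ivanova→Task T3 (45 min), Varga→Task T2 (20 min), Osei→Task T1 (35 min) — total 41+30+45+20+35 = 171 min.
Row-greedy (each worker in turn takes its cheapest remaining task) gives 257 min, worse by 86.

Minimum total: 171 min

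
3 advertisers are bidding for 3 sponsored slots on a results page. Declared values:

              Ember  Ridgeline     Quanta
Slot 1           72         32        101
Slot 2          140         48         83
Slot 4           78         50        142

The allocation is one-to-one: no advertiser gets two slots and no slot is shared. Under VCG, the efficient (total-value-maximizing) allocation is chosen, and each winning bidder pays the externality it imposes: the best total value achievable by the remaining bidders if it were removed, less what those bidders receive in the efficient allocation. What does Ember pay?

Efficient allocation: Ember→Slot 2 ($140), Ridgeline→Slot 1 ($32), Quanta→Slot 4 ($142); total welfare W = $314.
Ember receives Slot 2 at value $140, so the others get W − 140 = $174.
Without Ember: best allocation of the remaining 2 bidders over all 3 slots is Ridgeline→Slot 2 ($48), Quanta→Slot 4 ($142), total $190.
VCG payment = (others' best without Ember) − (others' welfare with Ember) = 190 − 174 = $16.

Ember pays $16.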